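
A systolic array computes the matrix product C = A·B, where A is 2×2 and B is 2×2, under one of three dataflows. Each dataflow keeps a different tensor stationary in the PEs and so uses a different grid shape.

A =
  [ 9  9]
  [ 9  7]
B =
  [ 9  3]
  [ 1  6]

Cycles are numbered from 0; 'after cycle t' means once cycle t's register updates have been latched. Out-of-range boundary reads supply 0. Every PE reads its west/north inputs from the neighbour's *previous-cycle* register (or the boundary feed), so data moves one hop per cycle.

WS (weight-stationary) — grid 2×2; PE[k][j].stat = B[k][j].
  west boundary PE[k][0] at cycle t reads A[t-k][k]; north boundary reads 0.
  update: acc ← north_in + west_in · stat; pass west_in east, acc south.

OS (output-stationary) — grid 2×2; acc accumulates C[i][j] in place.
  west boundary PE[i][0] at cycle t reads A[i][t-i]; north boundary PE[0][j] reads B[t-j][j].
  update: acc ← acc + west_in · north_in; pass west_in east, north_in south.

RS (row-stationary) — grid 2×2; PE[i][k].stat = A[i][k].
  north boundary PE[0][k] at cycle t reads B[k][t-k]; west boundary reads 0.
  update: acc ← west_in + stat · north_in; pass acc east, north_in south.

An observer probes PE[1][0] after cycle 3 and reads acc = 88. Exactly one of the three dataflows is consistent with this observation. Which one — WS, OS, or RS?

dataflow = OS

Under WS (2×2), PE[1][0]:
  cycle 0: PE[1][0] → acc 0, east 0, south 0
  cycle 1: PE[1][0] → acc 90, east 9, south 90
  cycle 2: PE[1][0] → acc 88, east 7, south 88
  cycle 3: PE[1][0] → acc 0, east 0, south 0
Under OS (2×2), PE[1][0]:
  cycle 0: PE[1][0] → acc 0, east 0, south 0
  cycle 1: PE[1][0] → acc 81, east 9, south 9
  cycle 2: PE[1][0] → acc 88, east 7, south 1
  cycle 3: PE[1][0] → acc 88, east 0, south 0
Under RS (2×2), PE[1][0]:
  cycle 0: PE[1][0] → acc 0, east 0, south 0
  cycle 1: PE[1][0] → acc 81, east 81, south 9
  cycle 2: PE[1][0] → acc 27, east 27, south 3
  cycle 3: PE[1][0] → acc 0, east 0, south 0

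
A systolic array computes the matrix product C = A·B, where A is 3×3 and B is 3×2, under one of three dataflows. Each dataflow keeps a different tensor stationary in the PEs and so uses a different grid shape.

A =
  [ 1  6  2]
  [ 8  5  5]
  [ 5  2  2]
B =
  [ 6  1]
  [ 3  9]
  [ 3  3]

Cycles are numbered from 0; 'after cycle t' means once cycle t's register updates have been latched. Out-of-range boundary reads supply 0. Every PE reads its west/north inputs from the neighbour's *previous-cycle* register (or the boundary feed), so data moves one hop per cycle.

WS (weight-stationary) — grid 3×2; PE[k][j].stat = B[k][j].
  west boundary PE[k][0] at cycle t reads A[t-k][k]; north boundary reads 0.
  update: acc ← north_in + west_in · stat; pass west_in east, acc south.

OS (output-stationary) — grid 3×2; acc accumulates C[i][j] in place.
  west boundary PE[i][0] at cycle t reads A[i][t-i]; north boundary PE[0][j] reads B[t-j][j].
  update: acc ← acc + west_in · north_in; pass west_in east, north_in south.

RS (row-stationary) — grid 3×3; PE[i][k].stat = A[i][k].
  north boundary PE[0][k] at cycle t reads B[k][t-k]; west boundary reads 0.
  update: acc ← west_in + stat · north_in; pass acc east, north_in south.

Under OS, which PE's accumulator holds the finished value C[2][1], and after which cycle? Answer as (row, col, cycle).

OS: C[2][1] accumulates in PE[2][1]:
  after 0 — PE[2][1] acc=0, pass-E 0, pass-S 0
  after 1 — PE[2][1] acc=0, pass-E 0, pass-S 0
  after 2 — PE[2][1] acc=0, pass-E 0, pass-S 0
  after 3 — PE[2][1] acc=5, pass-E 5, pass-S 1
  after 4 — PE[2][1] acc=23, pass-E 2, pass-S 9
  after 5 — PE[2][1] acc=29, pass-E 2, pass-S 3

(row, col, cycle) = (2, 1, 5)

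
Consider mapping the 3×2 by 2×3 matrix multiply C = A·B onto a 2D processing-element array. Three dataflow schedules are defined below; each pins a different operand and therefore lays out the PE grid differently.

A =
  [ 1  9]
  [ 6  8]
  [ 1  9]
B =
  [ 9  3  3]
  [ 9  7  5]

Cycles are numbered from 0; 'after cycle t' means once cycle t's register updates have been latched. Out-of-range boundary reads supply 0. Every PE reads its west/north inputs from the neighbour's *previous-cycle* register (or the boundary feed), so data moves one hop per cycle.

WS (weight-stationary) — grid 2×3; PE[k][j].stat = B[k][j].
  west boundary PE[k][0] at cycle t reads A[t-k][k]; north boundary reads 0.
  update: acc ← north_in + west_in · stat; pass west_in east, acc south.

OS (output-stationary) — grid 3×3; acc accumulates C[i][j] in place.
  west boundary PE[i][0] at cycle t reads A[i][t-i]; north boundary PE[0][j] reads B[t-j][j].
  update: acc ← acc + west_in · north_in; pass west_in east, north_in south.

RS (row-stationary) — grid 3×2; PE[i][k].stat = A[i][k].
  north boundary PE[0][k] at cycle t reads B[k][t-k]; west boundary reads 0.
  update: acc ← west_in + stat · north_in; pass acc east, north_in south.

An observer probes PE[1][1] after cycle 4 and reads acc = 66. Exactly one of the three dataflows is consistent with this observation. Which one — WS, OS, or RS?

Under WS (2×3), PE[1][1]:
  c0 r1c1: 0 / 0 / 0
  c1 r1c1: 0 / 0 / 0
  c2 r1c1: 66 / 9 / 66
  c3 r1c1: 74 / 8 / 74
  c4 r1c1: 66 / 9 / 66
Under OS (3×3), PE[1][1]:
  c0 r1c1: 0 / 0 / 0
  c1 r1c1: 0 / 0 / 0
  c2 r1c1: 18 / 6 / 3
  c3 r1c1: 74 / 8 / 7
  c4 r1c1: 74 / 0 / 0
Under RS (3×2), PE[1][1]:
  c0 r1c1: 0 / 0 / 0
  c1 r1c1: 0 / 0 / 0
  c2 r1c1: 126 / 126 / 9
  c3 r1c1: 74 / 74 / 7
  c4 r1c1: 58 / 58 / 5

dataflow = WS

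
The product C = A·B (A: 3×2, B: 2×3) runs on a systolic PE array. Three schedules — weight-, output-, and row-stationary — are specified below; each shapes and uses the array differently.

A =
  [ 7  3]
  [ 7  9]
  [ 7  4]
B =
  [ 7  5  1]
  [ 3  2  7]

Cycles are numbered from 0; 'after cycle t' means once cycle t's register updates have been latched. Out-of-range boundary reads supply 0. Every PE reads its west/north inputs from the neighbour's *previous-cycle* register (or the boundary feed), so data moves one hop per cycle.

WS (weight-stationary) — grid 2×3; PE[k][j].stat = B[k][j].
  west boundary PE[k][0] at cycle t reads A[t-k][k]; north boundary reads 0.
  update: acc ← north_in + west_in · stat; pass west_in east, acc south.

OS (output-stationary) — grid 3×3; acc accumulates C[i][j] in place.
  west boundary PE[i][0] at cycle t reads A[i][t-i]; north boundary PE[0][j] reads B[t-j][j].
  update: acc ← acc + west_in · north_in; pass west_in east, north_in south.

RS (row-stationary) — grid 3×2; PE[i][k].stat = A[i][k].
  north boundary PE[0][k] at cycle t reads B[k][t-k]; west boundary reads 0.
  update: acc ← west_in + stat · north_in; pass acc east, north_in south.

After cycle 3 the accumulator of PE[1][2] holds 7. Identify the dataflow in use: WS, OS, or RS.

dataflow = OS

WS (2×3 grid), PE[1][2]:
  t=0 PE[1][2]: acc=0 h=0 v=0
  t=1 PE[1][2]: acc=0 h=0 v=0
  t=2 PE[1][2]: acc=0 h=0 v=0
  t=3 PE[1][2]: acc=28 h=3 v=28
OS (3×3 grid), PE[1][2]:
  t=0 PE[1][2]: acc=0 h=0 v=0
  t=1 PE[1][2]: acc=0 h=0 v=0
  t=2 PE[1][2]: acc=0 h=0 v=0
  t=3 PE[1][2]: acc=7 h=7 v=1
RS (3×2): PE[1][2] does not exist.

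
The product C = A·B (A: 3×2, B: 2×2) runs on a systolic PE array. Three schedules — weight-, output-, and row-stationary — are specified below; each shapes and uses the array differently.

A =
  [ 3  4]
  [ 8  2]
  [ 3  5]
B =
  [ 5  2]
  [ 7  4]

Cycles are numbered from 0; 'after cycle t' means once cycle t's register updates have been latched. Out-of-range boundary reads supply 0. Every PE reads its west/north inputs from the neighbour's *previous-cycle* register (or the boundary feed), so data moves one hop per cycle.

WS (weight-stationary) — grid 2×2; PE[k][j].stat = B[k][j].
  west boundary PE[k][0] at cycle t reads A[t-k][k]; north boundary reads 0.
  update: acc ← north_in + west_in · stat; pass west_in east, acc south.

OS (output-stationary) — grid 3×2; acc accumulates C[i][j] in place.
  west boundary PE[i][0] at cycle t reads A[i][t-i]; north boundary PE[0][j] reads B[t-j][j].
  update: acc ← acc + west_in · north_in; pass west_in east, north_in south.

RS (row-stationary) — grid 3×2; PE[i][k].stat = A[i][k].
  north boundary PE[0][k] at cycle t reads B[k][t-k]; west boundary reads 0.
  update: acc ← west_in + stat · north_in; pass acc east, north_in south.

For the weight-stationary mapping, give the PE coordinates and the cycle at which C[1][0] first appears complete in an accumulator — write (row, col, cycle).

Under WS, C[1][0] lands at PE[1][0]:
  after 0 — PE[1][0] acc=0, pass-E 0, pass-S 0
  after 1 — PE[1][0] acc=43, pass-E 4, pass-S 43
  after 2 — PE[1][0] acc=54, pass-E 2, pass-S 54

(row, col, cycle) = (1, 0, 2)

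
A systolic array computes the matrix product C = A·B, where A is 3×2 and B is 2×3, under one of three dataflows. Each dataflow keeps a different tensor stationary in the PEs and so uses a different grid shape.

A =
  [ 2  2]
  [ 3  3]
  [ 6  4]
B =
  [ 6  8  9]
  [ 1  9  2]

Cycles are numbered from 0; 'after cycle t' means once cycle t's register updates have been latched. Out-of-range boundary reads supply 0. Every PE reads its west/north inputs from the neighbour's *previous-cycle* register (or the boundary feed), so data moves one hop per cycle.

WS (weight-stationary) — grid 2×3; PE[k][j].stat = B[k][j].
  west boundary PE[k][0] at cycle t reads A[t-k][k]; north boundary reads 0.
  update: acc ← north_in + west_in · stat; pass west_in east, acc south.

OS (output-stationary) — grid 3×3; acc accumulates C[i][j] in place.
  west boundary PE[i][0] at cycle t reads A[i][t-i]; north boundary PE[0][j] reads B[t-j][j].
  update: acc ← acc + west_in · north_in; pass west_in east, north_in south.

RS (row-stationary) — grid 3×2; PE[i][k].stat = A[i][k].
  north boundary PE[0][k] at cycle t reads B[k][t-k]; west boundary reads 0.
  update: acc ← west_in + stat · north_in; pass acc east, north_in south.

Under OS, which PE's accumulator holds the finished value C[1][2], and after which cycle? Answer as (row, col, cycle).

(row, col, cycle) = (1, 2, 4)

OS — PE[1][2] is where C[1][2] collects:
  t=0 PE[1][2]: acc=0 h=0 v=0
  t=1 PE[1][2]: acc=0 h=0 v=0
  t=2 PE[1][2]: acc=0 h=0 v=0
  t=3 PE[1][2]: acc=27 h=3 v=9
  t=4 PE[1][2]: acc=33 h=3 v=2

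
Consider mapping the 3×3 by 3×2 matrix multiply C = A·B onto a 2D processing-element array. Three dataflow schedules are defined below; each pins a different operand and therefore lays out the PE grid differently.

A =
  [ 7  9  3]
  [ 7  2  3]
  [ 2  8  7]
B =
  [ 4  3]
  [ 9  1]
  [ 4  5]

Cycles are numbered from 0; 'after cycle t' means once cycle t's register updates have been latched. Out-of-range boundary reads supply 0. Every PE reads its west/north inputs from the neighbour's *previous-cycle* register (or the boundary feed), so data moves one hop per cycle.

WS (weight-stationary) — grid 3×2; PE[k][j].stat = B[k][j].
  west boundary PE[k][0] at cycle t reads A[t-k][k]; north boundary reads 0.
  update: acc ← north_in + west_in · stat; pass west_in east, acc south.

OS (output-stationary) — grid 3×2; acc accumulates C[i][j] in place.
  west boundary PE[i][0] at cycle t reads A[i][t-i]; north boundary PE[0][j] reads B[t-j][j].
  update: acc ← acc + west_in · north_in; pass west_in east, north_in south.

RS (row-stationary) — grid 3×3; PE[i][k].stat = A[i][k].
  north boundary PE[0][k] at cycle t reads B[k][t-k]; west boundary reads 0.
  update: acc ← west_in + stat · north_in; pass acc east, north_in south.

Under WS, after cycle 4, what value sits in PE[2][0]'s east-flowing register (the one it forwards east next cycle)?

WS on a 3×2 grid — tracing PE[2][0] and its feeders:
  step 0 · PE1,0: acc=0; fwd→0 fwd↓0
  step 0 · PE2,0: acc=0; fwd→0 fwd↓0
  step 1 · PE1,0: acc=109; fwd→9 fwd↓109
  step 1 · PE2,0: acc=0; fwd→0 fwd↓0
  step 2 · PE1,0: acc=46; fwd→2 fwd↓46
  step 2 · PE2,0: acc=121; fwd→3 fwd↓121
  step 3 · PE1,0: acc=80; fwd→8 fwd↓80
  step 3 · PE2,0: acc=58; fwd→3 fwd↓58
  step 4 · PE1,0: acc=0; fwd→0 fwd↓0
  step 4 · PE2,0: acc=108; fwd→7 fwd↓108

register = 7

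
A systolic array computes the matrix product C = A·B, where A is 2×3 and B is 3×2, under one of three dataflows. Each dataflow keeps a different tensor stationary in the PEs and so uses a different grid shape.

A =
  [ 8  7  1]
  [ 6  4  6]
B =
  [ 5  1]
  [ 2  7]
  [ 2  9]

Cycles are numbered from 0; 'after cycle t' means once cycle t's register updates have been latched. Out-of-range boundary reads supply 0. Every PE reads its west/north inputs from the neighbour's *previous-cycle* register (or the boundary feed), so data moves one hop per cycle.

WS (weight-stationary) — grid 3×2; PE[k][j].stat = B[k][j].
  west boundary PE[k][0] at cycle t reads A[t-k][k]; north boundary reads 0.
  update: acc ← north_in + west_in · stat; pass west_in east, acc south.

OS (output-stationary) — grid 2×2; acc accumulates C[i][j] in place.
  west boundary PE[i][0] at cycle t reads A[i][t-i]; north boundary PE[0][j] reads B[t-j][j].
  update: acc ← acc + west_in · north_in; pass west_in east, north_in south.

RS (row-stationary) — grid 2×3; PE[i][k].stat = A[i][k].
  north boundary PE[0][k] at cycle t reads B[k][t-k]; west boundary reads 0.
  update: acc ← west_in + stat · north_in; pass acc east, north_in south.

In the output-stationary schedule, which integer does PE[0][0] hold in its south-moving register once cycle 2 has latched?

OS 2×2: PE[0][0] cycle-by-cycle (with neighbour feeds):
  step 0 · PE0,0: acc=40; fwd→8 fwd↓5
  step 1 · PE0,0: acc=54; fwd→7 fwd↓2
  step 2 · PE0,0: acc=56; fwd→1 fwd↓2

register = 2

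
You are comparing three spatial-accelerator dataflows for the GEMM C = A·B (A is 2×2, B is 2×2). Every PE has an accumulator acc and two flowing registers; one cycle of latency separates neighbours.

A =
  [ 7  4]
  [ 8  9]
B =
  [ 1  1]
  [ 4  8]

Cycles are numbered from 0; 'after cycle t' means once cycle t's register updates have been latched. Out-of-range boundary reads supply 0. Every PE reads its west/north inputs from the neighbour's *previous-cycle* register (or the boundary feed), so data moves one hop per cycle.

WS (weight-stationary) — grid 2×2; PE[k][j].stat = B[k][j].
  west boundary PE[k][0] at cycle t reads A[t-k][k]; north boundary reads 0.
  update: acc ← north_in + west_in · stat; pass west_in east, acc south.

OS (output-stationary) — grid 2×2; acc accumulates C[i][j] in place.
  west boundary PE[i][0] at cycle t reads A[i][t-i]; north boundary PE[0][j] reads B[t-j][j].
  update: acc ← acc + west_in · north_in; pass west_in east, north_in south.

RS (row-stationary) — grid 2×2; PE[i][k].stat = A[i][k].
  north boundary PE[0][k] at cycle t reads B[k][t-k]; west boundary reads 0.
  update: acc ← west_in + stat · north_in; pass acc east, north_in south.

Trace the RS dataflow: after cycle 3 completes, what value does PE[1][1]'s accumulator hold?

RS on a 2×2 grid — tracing PE[1][1] and its feeders:
  0: (0,1).acc=0  regs=<0,0>
  0: (1,0).acc=0  regs=<0,0>
  0: (1,1).acc=0  regs=<0,0>
  1: (0,1).acc=23  regs=<23,4>
  1: (1,0).acc=8  regs=<8,1>
  1: (1,1).acc=0  regs=<0,0>
  2: (0,1).acc=39  regs=<39,8>
  2: (1,0).acc=8  regs=<8,1>
  2: (1,1).acc=44  regs=<44,4>
  3: (0,1).acc=0  regs=<0,0>
  3: (1,0).acc=0  regs=<0,0>
  3: (1,1).acc=80  regs=<80,8>

PE[1][1].acc = 80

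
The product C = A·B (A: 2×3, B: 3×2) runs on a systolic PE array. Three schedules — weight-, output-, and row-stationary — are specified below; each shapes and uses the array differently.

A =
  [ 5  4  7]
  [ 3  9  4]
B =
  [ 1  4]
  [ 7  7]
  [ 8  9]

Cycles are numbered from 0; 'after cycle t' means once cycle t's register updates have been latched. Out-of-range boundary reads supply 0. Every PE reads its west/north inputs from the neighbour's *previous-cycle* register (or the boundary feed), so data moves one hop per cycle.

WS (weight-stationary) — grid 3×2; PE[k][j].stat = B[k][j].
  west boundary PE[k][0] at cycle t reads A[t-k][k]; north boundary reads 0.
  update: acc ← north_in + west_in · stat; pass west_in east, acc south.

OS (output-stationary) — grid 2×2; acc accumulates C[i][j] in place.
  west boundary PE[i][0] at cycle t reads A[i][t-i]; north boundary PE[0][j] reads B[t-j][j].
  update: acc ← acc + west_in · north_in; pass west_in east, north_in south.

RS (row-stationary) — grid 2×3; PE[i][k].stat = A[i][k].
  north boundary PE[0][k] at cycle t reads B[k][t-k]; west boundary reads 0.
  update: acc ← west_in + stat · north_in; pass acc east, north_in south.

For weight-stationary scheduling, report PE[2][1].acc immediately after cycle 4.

PE[2][1].acc = 111

WS on a 3×2 grid — tracing PE[2][1] and its feeders:
  [0] (1,1) acc=0 (h:0 v:0)
  [0] (2,0) acc=0 (h:0 v:0)
  [0] (2,1) acc=0 (h:0 v:0)
  [1] (1,1) acc=0 (h:0 v:0)
  [1] (2,0) acc=0 (h:0 v:0)
  [1] (2,1) acc=0 (h:0 v:0)
  [2] (1,1) acc=48 (h:4 v:48)
  [2] (2,0) acc=89 (h:7 v:89)
  [2] (2,1) acc=0 (h:0 v:0)
  [3] (1,1) acc=75 (h:9 v:75)
  [3] (2,0) acc=98 (h:4 v:98)
  [3] (2,1) acc=111 (h:7 v:111)
  [4] (1,1) acc=0 (h:0 v:0)
  [4] (2,0) acc=0 (h:0 v:0)
  [4] (2,1) acc=111 (h:4 v:111)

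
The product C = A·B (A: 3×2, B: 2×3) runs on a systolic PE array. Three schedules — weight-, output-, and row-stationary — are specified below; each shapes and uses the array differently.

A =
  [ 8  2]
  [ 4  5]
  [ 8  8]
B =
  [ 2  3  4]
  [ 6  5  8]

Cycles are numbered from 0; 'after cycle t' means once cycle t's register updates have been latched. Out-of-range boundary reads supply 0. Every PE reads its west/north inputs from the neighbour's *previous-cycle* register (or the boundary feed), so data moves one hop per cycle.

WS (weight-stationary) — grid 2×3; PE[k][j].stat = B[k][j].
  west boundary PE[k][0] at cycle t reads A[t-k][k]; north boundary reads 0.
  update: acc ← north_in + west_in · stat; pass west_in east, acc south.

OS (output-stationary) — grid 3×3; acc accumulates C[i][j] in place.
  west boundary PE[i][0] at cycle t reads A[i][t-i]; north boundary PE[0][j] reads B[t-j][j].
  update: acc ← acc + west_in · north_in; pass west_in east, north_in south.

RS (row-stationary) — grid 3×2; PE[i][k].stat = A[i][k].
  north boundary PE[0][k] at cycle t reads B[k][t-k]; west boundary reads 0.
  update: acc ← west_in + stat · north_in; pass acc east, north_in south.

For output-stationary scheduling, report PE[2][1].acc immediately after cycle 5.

Tracing OS — 3×3 array, target PE[2][1]:
  cycle 0: PE[1][1] → acc 0, east 0, south 0
  cycle 0: PE[2][0] → acc 0, east 0, south 0
  cycle 0: PE[2][1] → acc 0, east 0, south 0
  cycle 1: PE[1][1] → acc 0, east 0, south 0
  cycle 1: PE[2][0] → acc 0, east 0, south 0
  cycle 1: PE[2][1] → acc 0, east 0, south 0
  cycle 2: PE[1][1] → acc 12, east 4, south 3
  cycle 2: PE[2][0] → acc 16, east 8, south 2
  cycle 2: PE[2][1] → acc 0, east 0, south 0
  cycle 3: PE[1][1] → acc 37, east 5, south 5
  cycle 3: PE[2][0] → acc 64, east 8, south 6
  cycle 3: PE[2][1] → acc 24, east 8, south 3
  cycle 4: PE[1][1] → acc 37, east 0, south 0
  cycle 4: PE[2][0] → acc 64, east 0, south 0
  cycle 4: PE[2][1] → acc 64, east 8, south 5
  cycle 5: PE[1][1] → acc 37, east 0, south 0
  cycle 5: PE[2][0] → acc 64, east 0, south 0
  cycle 5: PE[2][1] → acc 64, east 0, south 0

PE[2][1].acc = 64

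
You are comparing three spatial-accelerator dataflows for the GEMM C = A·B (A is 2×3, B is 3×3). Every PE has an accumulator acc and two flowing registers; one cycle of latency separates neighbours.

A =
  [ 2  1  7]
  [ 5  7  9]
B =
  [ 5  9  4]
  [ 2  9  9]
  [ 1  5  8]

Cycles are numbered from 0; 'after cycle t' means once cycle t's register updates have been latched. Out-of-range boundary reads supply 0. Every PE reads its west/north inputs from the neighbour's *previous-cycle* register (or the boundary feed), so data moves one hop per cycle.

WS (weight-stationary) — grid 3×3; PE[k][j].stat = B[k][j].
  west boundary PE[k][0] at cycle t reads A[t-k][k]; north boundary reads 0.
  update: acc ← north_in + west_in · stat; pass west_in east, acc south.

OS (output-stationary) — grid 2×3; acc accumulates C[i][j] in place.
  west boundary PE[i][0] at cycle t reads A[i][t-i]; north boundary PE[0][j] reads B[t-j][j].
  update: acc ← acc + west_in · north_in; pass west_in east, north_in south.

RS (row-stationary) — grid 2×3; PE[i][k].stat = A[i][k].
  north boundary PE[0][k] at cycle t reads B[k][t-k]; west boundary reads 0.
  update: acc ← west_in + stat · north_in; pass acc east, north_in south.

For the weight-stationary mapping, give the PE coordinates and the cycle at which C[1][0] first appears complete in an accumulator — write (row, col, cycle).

(row, col, cycle) = (2, 0, 3)

Under WS, C[1][0] lands at PE[2][0]:
  after 0 — PE[2][0] acc=0, pass-E 0, pass-S 0
  after 1 — PE[2][0] acc=0, pass-E 0, pass-S 0
  after 2 — PE[2][0] acc=19, pass-E 7, pass-S 19
  after 3 — PE[2][0] acc=48, pass-E 9, pass-S 48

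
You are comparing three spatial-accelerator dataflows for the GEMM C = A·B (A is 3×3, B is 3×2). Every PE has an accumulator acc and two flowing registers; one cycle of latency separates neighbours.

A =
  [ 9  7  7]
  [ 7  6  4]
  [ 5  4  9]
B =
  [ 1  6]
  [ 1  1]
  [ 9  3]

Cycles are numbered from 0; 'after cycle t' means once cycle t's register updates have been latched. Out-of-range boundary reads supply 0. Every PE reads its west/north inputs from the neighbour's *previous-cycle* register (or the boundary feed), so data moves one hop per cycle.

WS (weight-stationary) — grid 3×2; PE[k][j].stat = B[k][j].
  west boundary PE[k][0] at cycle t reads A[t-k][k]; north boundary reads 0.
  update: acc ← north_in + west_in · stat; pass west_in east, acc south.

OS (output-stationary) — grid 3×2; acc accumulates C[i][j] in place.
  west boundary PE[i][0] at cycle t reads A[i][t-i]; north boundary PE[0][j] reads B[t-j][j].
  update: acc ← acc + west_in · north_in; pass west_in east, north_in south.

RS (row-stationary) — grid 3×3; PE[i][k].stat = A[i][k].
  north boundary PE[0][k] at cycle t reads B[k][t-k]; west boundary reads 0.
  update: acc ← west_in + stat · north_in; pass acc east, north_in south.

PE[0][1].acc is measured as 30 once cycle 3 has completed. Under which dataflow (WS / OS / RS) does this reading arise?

WS (3×2 grid), PE[0][1]:
  step 0 · PE0,1: acc=0; fwd→0 fwd↓0
  step 1 · PE0,1: acc=54; fwd→9 fwd↓54
  step 2 · PE0,1: acc=42; fwd→7 fwd↓42
  step 3 · PE0,1: acc=30; fwd→5 fwd↓30
OS (3×2 grid), PE[0][1]:
  step 0 · PE0,1: acc=0; fwd→0 fwd↓0
  step 1 · PE0,1: acc=54; fwd→9 fwd↓6
  step 2 · PE0,1: acc=61; fwd→7 fwd↓1
  step 3 · PE0,1: acc=82; fwd→7 fwd↓3
RS (3×3 grid), PE[0][1]:
  step 0 · PE0,1: acc=0; fwd→0 fwd↓0
  step 1 · PE0,1: acc=16; fwd→16 fwd↓1
  step 2 · PE0,1: acc=61; fwd→61 fwd↓1
  step 3 · PE0,1: acc=0; fwd→0 fwd↓0

dataflow = WS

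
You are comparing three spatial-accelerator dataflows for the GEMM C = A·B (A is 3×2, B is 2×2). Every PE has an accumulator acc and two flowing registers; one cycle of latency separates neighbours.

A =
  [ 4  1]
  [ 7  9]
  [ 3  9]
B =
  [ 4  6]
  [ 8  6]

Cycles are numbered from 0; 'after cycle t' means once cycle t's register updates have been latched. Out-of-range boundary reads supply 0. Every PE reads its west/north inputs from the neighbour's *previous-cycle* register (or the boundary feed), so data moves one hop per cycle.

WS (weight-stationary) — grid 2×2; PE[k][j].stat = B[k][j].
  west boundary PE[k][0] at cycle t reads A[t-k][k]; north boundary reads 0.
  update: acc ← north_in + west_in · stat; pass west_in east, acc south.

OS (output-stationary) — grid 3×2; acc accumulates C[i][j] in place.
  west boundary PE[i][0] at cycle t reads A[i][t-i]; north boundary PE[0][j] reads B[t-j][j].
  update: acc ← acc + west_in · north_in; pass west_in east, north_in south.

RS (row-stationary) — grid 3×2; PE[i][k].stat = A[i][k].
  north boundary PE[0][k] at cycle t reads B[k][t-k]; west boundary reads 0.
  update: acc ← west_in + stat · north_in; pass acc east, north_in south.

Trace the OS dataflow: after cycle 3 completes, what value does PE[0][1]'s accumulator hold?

PE[0][1].acc = 30

Tracing OS — 3×2 array, target PE[0][1]:
  t=0 PE[0][0]: acc=16 h=4 v=4
  t=0 PE[0][1]: acc=0 h=0 v=0
  t=1 PE[0][0]: acc=24 h=1 v=8
  t=1 PE[0][1]: acc=24 h=4 v=6
  t=2 PE[0][0]: acc=24 h=0 v=0
  t=2 PE[0][1]: acc=30 h=1 v=6
  t=3 PE[0][0]: acc=24 h=0 v=0
  t=3 PE[0][1]: acc=30 h=0 v=0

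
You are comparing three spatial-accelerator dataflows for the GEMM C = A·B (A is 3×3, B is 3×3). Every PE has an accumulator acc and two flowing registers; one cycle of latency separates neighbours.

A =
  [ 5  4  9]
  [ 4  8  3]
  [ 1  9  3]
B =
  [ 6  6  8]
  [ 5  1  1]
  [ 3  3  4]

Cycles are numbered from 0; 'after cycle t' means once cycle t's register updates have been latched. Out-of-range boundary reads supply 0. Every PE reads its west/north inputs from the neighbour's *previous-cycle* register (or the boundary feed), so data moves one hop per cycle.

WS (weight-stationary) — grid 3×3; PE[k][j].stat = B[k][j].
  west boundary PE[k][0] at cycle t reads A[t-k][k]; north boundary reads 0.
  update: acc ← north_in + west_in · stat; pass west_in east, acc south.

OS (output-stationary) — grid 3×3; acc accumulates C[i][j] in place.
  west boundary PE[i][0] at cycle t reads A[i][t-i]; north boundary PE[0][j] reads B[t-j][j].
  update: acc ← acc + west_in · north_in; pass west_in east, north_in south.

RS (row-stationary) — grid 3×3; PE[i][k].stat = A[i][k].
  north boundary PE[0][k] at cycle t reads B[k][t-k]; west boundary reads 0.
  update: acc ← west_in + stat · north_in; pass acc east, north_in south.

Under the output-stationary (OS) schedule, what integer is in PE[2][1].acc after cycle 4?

PE[2][1].acc = 15

Tracing OS — 3×3 array, target PE[2][1]:
  t=0 PE[1][1]: acc=0 h=0 v=0
  t=0 PE[2][0]: acc=0 h=0 v=0
  t=0 PE[2][1]: acc=0 h=0 v=0
  t=1 PE[1][1]: acc=0 h=0 v=0
  t=1 PE[2][0]: acc=0 h=0 v=0
  t=1 PE[2][1]: acc=0 h=0 v=0
  t=2 PE[1][1]: acc=24 h=4 v=6
  t=2 PE[2][0]: acc=6 h=1 v=6
  t=2 PE[2][1]: acc=0 h=0 v=0
  t=3 PE[1][1]: acc=32 h=8 v=1
  t=3 PE[2][0]: acc=51 h=9 v=5
  t=3 PE[2][1]: acc=6 h=1 v=6
  t=4 PE[1][1]: acc=41 h=3 v=3
  t=4 PE[2][0]: acc=60 h=3 v=3
  t=4 PE[2][1]: acc=15 h=9 v=1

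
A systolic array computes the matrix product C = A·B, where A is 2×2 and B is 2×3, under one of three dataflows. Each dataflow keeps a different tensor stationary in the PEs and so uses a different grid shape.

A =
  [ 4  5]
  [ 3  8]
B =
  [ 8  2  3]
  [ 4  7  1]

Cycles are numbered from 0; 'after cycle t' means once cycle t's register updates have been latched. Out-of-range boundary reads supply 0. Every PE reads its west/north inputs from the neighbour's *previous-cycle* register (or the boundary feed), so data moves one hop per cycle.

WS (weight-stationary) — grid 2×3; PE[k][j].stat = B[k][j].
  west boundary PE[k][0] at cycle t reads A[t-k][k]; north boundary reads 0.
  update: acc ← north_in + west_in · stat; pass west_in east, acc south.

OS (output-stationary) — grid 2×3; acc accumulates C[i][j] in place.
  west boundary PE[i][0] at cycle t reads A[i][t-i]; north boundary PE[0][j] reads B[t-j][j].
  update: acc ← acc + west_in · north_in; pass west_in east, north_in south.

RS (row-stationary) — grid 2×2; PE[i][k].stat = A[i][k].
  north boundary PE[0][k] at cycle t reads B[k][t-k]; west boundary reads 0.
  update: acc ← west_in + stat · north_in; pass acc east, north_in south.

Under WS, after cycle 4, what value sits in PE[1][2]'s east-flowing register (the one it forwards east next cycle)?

register = 8

WS 2×3: PE[1][2] cycle-by-cycle (with neighbour feeds):
  after 0 — PE[0][2] acc=0, pass-E 0, pass-S 0
  after 0 — PE[1][1] acc=0, pass-E 0, pass-S 0
  after 0 — PE[1][2] acc=0, pass-E 0, pass-S 0
  after 1 — PE[0][2] acc=0, pass-E 0, pass-S 0
  after 1 — PE[1][1] acc=0, pass-E 0, pass-S 0
  after 1 — PE[1][2] acc=0, pass-E 0, pass-S 0
  after 2 — PE[0][2] acc=12, pass-E 4, pass-S 12
  after 2 — PE[1][1] acc=43, pass-E 5, pass-S 43
  after 2 — PE[1][2] acc=0, pass-E 0, pass-S 0
  after 3 — PE[0][2] acc=9, pass-E 3, pass-S 9
  after 3 — PE[1][1] acc=62, pass-E 8, pass-S 62
  after 3 — PE[1][2] acc=17, pass-E 5, pass-S 17
  after 4 — PE[0][2] acc=0, pass-E 0, pass-S 0
  after 4 — PE[1][1] acc=0, pass-E 0, pass-S 0
  after 4 — PE[1][2] acc=17, pass-E 8, pass-S 17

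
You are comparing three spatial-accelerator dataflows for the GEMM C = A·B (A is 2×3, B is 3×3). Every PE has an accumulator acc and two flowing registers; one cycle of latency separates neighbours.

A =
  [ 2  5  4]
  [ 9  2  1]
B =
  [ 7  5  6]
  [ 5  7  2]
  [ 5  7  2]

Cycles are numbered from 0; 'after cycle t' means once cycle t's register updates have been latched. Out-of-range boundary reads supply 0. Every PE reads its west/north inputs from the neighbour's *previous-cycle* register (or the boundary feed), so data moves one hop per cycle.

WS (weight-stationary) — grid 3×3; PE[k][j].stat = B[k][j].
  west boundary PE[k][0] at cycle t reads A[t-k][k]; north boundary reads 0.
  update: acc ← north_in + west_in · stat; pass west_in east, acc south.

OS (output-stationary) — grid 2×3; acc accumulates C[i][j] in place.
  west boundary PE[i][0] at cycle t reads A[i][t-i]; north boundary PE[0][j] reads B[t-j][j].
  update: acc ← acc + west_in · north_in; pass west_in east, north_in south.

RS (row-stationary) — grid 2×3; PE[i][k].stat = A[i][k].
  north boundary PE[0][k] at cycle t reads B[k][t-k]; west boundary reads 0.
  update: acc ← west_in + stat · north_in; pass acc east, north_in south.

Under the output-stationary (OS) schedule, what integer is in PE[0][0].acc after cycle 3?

Tracing OS — 2×3 array, target PE[0][0]:
  step 0 · PE0,0: acc=14; fwd→2 fwd↓7
  step 1 · PE0,0: acc=39; fwd→5 fwd↓5
  step 2 · PE0,0: acc=59; fwd→4 fwd↓5
  step 3 · PE0,0: acc=59; fwd→0 fwd↓0

PE[0][0].acc = 59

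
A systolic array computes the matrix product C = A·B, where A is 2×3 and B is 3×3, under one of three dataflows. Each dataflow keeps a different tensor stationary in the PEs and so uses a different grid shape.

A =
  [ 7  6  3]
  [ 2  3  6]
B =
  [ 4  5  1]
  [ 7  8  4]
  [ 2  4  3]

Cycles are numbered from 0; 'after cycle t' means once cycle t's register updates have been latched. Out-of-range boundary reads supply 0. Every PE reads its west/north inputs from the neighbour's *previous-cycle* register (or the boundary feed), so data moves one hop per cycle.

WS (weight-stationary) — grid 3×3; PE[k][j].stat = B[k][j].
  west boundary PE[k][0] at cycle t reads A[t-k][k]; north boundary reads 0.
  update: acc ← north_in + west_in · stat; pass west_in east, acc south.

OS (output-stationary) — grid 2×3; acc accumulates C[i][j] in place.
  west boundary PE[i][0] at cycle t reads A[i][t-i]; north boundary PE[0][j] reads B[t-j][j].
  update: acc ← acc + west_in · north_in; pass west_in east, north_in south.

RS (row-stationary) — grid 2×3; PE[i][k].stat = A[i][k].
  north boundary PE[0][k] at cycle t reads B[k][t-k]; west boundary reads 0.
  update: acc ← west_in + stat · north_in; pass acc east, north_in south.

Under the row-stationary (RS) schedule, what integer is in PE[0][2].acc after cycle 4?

RS 2×3: PE[0][2] cycle-by-cycle (with neighbour feeds):
  t=0 PE[0][1]: acc=0 h=0 v=0
  t=0 PE[0][2]: acc=0 h=0 v=0
  t=1 PE[0][1]: acc=70 h=70 v=7
  t=1 PE[0][2]: acc=0 h=0 v=0
  t=2 PE[0][1]: acc=83 h=83 v=8
  t=2 PE[0][2]: acc=76 h=76 v=2
  t=3 PE[0][1]: acc=31 h=31 v=4
  t=3 PE[0][2]: acc=95 h=95 v=4
  t=4 PE[0][1]: acc=0 h=0 v=0
  t=4 PE[0][2]: acc=40 h=40 v=3

PE[0][2].acc = 40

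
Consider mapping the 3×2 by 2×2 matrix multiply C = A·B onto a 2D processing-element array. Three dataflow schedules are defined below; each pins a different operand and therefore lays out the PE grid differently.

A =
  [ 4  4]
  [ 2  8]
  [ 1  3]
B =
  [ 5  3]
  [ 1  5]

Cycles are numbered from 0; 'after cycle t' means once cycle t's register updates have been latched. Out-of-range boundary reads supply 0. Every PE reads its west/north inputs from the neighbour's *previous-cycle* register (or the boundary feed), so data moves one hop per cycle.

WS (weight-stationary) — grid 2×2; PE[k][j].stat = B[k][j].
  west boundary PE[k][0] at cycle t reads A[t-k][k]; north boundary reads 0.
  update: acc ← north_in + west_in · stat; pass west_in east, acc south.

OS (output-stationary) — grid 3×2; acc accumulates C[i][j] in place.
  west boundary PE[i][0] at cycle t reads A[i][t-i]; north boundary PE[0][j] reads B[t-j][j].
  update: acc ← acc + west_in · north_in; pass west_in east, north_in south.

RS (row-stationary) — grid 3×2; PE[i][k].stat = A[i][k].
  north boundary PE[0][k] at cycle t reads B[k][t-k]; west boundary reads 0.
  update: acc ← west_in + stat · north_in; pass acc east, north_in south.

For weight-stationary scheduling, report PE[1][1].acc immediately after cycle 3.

PE[1][1].acc = 46

WS (2×2). Following PE[1][1] plus its west/north inputs:
  step 0 · PE0,1: acc=0; fwd→0 fwd↓0
  step 0 · PE1,0: acc=0; fwd→0 fwd↓0
  step 0 · PE1,1: acc=0; fwd→0 fwd↓0
  step 1 · PE0,1: acc=12; fwd→4 fwd↓12
  step 1 · PE1,0: acc=24; fwd→4 fwd↓24
  step 1 · PE1,1: acc=0; fwd→0 fwd↓0
  step 2 · PE0,1: acc=6; fwd→2 fwd↓6
  step 2 · PE1,0: acc=18; fwd→8 fwd↓18
  step 2 · PE1,1: acc=32; fwd→4 fwd↓32
  step 3 · PE0,1: acc=3; fwd→1 fwd↓3
  step 3 · PE1,0: acc=8; fwd→3 fwd↓8
  step 3 · PE1,1: acc=46; fwd→8 fwd↓46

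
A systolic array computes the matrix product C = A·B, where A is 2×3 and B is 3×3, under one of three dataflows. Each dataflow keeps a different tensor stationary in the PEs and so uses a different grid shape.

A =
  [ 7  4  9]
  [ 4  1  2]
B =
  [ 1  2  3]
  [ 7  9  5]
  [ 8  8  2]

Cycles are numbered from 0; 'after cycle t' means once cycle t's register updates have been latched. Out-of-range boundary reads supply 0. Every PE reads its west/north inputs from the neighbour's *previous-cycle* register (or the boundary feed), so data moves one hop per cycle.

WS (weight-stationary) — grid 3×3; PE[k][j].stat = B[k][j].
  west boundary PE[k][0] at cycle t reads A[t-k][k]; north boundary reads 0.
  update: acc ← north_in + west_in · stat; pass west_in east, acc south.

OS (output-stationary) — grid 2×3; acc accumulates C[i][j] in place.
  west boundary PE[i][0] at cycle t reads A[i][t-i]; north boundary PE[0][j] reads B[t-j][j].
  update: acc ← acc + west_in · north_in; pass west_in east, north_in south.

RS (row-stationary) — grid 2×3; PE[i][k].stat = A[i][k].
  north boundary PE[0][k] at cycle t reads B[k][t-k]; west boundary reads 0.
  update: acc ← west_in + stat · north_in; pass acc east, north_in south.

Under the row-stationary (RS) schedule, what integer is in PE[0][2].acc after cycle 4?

PE[0][2].acc = 59

Tracing RS — 2×3 array, target PE[0][2]:
  [0] (0,1) acc=0 (h:0 v:0)
  [0] (0,2) acc=0 (h:0 v:0)
  [1] (0,1) acc=35 (h:35 v:7)
  [1] (0,2) acc=0 (h:0 v:0)
  [2] (0,1) acc=50 (h:50 v:9)
  [2] (0,2) acc=107 (h:107 v:8)
  [3] (0,1) acc=41 (h:41 v:5)
  [3] (0,2) acc=122 (h:122 v:8)
  [4] (0,1) acc=0 (h:0 v:0)
  [4] (0,2) acc=59 (h:59 v:2)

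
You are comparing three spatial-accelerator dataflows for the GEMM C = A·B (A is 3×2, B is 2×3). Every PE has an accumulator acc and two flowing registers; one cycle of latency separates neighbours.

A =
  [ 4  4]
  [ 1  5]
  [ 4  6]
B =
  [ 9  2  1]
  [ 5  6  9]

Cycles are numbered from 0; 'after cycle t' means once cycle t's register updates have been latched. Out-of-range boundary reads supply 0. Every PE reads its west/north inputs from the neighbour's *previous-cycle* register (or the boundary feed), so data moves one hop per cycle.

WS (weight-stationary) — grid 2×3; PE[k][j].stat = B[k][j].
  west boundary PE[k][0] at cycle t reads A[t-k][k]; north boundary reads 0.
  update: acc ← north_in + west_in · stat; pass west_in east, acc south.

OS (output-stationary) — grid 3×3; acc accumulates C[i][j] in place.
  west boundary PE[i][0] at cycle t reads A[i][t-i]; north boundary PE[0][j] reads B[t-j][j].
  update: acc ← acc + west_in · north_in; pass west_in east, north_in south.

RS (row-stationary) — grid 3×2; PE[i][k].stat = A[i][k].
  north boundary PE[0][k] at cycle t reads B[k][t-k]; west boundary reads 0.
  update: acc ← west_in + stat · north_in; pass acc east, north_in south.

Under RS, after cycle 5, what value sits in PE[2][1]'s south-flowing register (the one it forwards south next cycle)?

RS (3×2). Following PE[2][1] plus its west/north inputs:
  [0] (1,1) acc=0 (h:0 v:0)
  [0] (2,0) acc=0 (h:0 v:0)
  [0] (2,1) acc=0 (h:0 v:0)
  [1] (1,1) acc=0 (h:0 v:0)
  [1] (2,0) acc=0 (h:0 v:0)
  [1] (2,1) acc=0 (h:0 v:0)
  [2] (1,1) acc=34 (h:34 v:5)
  [2] (2,0) acc=36 (h:36 v:9)
  [2] (2,1) acc=0 (h:0 v:0)
  [3] (1,1) acc=32 (h:32 v:6)
  [3] (2,0) acc=8 (h:8 v:2)
  [3] (2,1) acc=66 (h:66 v:5)
  [4] (1,1) acc=46 (h:46 v:9)
  [4] (2,0) acc=4 (h:4 v:1)
  [4] (2,1) acc=44 (h:44 v:6)
  [5] (1,1) acc=0 (h:0 v:0)
  [5] (2,0) acc=0 (h:0 v:0)
  [5] (2,1) acc=58 (h:58 v:9)

register = 9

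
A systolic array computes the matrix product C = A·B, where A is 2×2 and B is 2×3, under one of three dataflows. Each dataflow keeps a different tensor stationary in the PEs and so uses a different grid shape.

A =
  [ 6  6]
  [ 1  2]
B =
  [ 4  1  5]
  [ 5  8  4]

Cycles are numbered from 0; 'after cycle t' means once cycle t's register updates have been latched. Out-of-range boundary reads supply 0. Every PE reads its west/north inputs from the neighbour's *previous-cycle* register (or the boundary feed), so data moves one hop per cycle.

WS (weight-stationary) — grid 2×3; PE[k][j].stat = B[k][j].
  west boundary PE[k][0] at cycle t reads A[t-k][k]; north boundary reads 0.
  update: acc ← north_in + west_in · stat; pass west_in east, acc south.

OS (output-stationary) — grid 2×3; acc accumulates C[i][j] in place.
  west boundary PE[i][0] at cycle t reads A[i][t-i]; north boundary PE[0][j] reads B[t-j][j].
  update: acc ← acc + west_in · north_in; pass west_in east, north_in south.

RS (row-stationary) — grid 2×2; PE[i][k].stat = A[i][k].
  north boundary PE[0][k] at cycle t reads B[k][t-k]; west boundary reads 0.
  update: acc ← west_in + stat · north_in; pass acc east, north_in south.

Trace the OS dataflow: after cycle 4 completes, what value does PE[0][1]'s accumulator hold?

PE[0][1].acc = 54

OS (2×3). Following PE[0][1] plus its west/north inputs:
  step 0 · PE0,0: acc=24; fwd→6 fwd↓4
  step 0 · PE0,1: acc=0; fwd→0 fwd↓0
  step 1 · PE0,0: acc=54; fwd→6 fwd↓5
  step 1 · PE0,1: acc=6; fwd→6 fwd↓1
  step 2 · PE0,0: acc=54; fwd→0 fwd↓0
  step 2 · PE0,1: acc=54; fwd→6 fwd↓8
  step 3 · PE0,0: acc=54; fwd→0 fwd↓0
  step 3 · PE0,1: acc=54; fwd→0 fwd↓0
  step 4 · PE0,0: acc=54; fwd→0 fwd↓0
  step 4 · PE0,1: acc=54; fwd→0 fwd↓0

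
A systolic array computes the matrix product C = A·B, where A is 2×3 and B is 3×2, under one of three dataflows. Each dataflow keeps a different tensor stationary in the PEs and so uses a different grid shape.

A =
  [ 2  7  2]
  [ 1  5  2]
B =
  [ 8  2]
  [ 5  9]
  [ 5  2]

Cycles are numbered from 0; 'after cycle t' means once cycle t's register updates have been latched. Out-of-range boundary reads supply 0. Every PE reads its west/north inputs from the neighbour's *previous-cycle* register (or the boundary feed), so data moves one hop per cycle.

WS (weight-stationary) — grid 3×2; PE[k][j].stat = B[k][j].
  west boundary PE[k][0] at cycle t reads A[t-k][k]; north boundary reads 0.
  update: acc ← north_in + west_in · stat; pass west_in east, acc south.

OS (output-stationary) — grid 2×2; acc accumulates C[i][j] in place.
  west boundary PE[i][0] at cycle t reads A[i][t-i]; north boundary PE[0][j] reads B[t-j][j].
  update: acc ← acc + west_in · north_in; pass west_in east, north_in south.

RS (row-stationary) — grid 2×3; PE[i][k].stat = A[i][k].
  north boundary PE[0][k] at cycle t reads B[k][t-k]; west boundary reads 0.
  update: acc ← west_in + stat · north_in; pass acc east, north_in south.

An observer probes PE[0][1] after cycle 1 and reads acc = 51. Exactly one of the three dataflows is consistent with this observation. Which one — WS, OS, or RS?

— WS: 3×2; PE[0][1] trace:
  @0  [0,1]  acc 0  |  →0  ↓0
  @1  [0,1]  acc 4  |  →2  ↓4
— OS: 2×2; PE[0][1] trace:
  @0  [0,1]  acc 0  |  →0  ↓0
  @1  [0,1]  acc 4  |  →2  ↓2
— RS: 2×3; PE[0][1] trace:
  @0  [0,1]  acc 0  |  →0  ↓0
  @1  [0,1]  acc 51  |  →51  ↓5

dataflow = RS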